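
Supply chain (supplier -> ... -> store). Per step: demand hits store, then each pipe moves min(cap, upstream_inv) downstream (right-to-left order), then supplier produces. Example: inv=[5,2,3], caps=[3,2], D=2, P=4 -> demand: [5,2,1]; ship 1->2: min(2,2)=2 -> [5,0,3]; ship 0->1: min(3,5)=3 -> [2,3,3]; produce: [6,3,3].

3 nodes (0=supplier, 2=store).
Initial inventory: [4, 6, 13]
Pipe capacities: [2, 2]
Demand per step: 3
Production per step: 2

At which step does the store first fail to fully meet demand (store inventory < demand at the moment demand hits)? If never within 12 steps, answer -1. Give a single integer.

Step 1: demand=3,sold=3 ship[1->2]=2 ship[0->1]=2 prod=2 -> [4 6 12]
Step 2: demand=3,sold=3 ship[1->2]=2 ship[0->1]=2 prod=2 -> [4 6 11]
Step 3: demand=3,sold=3 ship[1->2]=2 ship[0->1]=2 prod=2 -> [4 6 10]
Step 4: demand=3,sold=3 ship[1->2]=2 ship[0->1]=2 prod=2 -> [4 6 9]
Step 5: demand=3,sold=3 ship[1->2]=2 ship[0->1]=2 prod=2 -> [4 6 8]
Step 6: demand=3,sold=3 ship[1->2]=2 ship[0->1]=2 prod=2 -> [4 6 7]
Step 7: demand=3,sold=3 ship[1->2]=2 ship[0->1]=2 prod=2 -> [4 6 6]
Step 8: demand=3,sold=3 ship[1->2]=2 ship[0->1]=2 prod=2 -> [4 6 5]
Step 9: demand=3,sold=3 ship[1->2]=2 ship[0->1]=2 prod=2 -> [4 6 4]
Step 10: demand=3,sold=3 ship[1->2]=2 ship[0->1]=2 prod=2 -> [4 6 3]
Step 11: demand=3,sold=3 ship[1->2]=2 ship[0->1]=2 prod=2 -> [4 6 2]
Step 12: demand=3,sold=2 ship[1->2]=2 ship[0->1]=2 prod=2 -> [4 6 2]
First stockout at step 12

12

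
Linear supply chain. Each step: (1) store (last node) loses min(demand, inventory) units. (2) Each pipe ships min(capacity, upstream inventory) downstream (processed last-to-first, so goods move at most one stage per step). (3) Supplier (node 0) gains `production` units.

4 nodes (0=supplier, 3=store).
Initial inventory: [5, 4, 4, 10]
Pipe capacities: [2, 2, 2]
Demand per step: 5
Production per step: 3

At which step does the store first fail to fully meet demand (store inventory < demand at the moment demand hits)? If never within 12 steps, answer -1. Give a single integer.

Step 1: demand=5,sold=5 ship[2->3]=2 ship[1->2]=2 ship[0->1]=2 prod=3 -> [6 4 4 7]
Step 2: demand=5,sold=5 ship[2->3]=2 ship[1->2]=2 ship[0->1]=2 prod=3 -> [7 4 4 4]
Step 3: demand=5,sold=4 ship[2->3]=2 ship[1->2]=2 ship[0->1]=2 prod=3 -> [8 4 4 2]
Step 4: demand=5,sold=2 ship[2->3]=2 ship[1->2]=2 ship[0->1]=2 prod=3 -> [9 4 4 2]
Step 5: demand=5,sold=2 ship[2->3]=2 ship[1->2]=2 ship[0->1]=2 prod=3 -> [10 4 4 2]
Step 6: demand=5,sold=2 ship[2->3]=2 ship[1->2]=2 ship[0->1]=2 prod=3 -> [11 4 4 2]
Step 7: demand=5,sold=2 ship[2->3]=2 ship[1->2]=2 ship[0->1]=2 prod=3 -> [12 4 4 2]
Step 8: demand=5,sold=2 ship[2->3]=2 ship[1->2]=2 ship[0->1]=2 prod=3 -> [13 4 4 2]
Step 9: demand=5,sold=2 ship[2->3]=2 ship[1->2]=2 ship[0->1]=2 prod=3 -> [14 4 4 2]
Step 10: demand=5,sold=2 ship[2->3]=2 ship[1->2]=2 ship[0->1]=2 prod=3 -> [15 4 4 2]
Step 11: demand=5,sold=2 ship[2->3]=2 ship[1->2]=2 ship[0->1]=2 prod=3 -> [16 4 4 2]
Step 12: demand=5,sold=2 ship[2->3]=2 ship[1->2]=2 ship[0->1]=2 prod=3 -> [17 4 4 2]
First stockout at step 3

3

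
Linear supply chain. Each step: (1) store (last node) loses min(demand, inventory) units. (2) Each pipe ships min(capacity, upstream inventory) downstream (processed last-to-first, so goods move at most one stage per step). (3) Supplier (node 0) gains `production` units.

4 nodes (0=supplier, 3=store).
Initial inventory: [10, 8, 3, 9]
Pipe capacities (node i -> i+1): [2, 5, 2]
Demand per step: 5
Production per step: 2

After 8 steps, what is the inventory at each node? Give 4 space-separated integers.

Step 1: demand=5,sold=5 ship[2->3]=2 ship[1->2]=5 ship[0->1]=2 prod=2 -> inv=[10 5 6 6]
Step 2: demand=5,sold=5 ship[2->3]=2 ship[1->2]=5 ship[0->1]=2 prod=2 -> inv=[10 2 9 3]
Step 3: demand=5,sold=3 ship[2->3]=2 ship[1->2]=2 ship[0->1]=2 prod=2 -> inv=[10 2 9 2]
Step 4: demand=5,sold=2 ship[2->3]=2 ship[1->2]=2 ship[0->1]=2 prod=2 -> inv=[10 2 9 2]
Step 5: demand=5,sold=2 ship[2->3]=2 ship[1->2]=2 ship[0->1]=2 prod=2 -> inv=[10 2 9 2]
Step 6: demand=5,sold=2 ship[2->3]=2 ship[1->2]=2 ship[0->1]=2 prod=2 -> inv=[10 2 9 2]
Step 7: demand=5,sold=2 ship[2->3]=2 ship[1->2]=2 ship[0->1]=2 prod=2 -> inv=[10 2 9 2]
Step 8: demand=5,sold=2 ship[2->3]=2 ship[1->2]=2 ship[0->1]=2 prod=2 -> inv=[10 2 9 2]

10 2 9 2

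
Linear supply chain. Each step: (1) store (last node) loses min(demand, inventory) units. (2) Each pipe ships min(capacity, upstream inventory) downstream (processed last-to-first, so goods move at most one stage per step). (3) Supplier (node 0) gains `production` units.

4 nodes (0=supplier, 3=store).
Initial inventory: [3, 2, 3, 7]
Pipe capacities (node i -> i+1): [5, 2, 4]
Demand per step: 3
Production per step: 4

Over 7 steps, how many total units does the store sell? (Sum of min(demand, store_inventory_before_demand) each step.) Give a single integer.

Step 1: sold=3 (running total=3) -> [4 3 2 7]
Step 2: sold=3 (running total=6) -> [4 5 2 6]
Step 3: sold=3 (running total=9) -> [4 7 2 5]
Step 4: sold=3 (running total=12) -> [4 9 2 4]
Step 5: sold=3 (running total=15) -> [4 11 2 3]
Step 6: sold=3 (running total=18) -> [4 13 2 2]
Step 7: sold=2 (running total=20) -> [4 15 2 2]

Answer: 20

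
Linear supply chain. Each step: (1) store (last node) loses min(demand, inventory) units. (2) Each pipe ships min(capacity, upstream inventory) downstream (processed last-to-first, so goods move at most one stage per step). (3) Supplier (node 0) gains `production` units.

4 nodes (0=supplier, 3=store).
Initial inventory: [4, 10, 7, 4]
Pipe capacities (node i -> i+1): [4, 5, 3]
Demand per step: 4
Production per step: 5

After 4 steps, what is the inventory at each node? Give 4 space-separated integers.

Step 1: demand=4,sold=4 ship[2->3]=3 ship[1->2]=5 ship[0->1]=4 prod=5 -> inv=[5 9 9 3]
Step 2: demand=4,sold=3 ship[2->3]=3 ship[1->2]=5 ship[0->1]=4 prod=5 -> inv=[6 8 11 3]
Step 3: demand=4,sold=3 ship[2->3]=3 ship[1->2]=5 ship[0->1]=4 prod=5 -> inv=[7 7 13 3]
Step 4: demand=4,sold=3 ship[2->3]=3 ship[1->2]=5 ship[0->1]=4 prod=5 -> inv=[8 6 15 3]

8 6 15 3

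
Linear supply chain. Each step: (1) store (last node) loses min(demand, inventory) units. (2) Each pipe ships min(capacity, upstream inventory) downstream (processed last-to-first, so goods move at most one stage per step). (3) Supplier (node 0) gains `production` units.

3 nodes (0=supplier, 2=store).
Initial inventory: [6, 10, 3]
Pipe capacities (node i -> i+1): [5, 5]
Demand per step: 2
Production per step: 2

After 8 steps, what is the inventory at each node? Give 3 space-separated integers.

Step 1: demand=2,sold=2 ship[1->2]=5 ship[0->1]=5 prod=2 -> inv=[3 10 6]
Step 2: demand=2,sold=2 ship[1->2]=5 ship[0->1]=3 prod=2 -> inv=[2 8 9]
Step 3: demand=2,sold=2 ship[1->2]=5 ship[0->1]=2 prod=2 -> inv=[2 5 12]
Step 4: demand=2,sold=2 ship[1->2]=5 ship[0->1]=2 prod=2 -> inv=[2 2 15]
Step 5: demand=2,sold=2 ship[1->2]=2 ship[0->1]=2 prod=2 -> inv=[2 2 15]
Step 6: demand=2,sold=2 ship[1->2]=2 ship[0->1]=2 prod=2 -> inv=[2 2 15]
Step 7: demand=2,sold=2 ship[1->2]=2 ship[0->1]=2 prod=2 -> inv=[2 2 15]
Step 8: demand=2,sold=2 ship[1->2]=2 ship[0->1]=2 prod=2 -> inv=[2 2 15]

2 2 15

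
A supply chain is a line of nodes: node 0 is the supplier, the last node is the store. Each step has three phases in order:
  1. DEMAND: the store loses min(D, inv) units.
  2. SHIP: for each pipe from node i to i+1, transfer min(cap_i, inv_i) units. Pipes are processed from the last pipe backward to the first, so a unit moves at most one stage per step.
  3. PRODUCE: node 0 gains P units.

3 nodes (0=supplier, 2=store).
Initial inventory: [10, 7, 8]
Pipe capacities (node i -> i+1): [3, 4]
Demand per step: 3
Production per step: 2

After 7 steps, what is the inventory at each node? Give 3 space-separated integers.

Step 1: demand=3,sold=3 ship[1->2]=4 ship[0->1]=3 prod=2 -> inv=[9 6 9]
Step 2: demand=3,sold=3 ship[1->2]=4 ship[0->1]=3 prod=2 -> inv=[8 5 10]
Step 3: demand=3,sold=3 ship[1->2]=4 ship[0->1]=3 prod=2 -> inv=[7 4 11]
Step 4: demand=3,sold=3 ship[1->2]=4 ship[0->1]=3 prod=2 -> inv=[6 3 12]
Step 5: demand=3,sold=3 ship[1->2]=3 ship[0->1]=3 prod=2 -> inv=[5 3 12]
Step 6: demand=3,sold=3 ship[1->2]=3 ship[0->1]=3 prod=2 -> inv=[4 3 12]
Step 7: demand=3,sold=3 ship[1->2]=3 ship[0->1]=3 prod=2 -> inv=[3 3 12]

3 3 12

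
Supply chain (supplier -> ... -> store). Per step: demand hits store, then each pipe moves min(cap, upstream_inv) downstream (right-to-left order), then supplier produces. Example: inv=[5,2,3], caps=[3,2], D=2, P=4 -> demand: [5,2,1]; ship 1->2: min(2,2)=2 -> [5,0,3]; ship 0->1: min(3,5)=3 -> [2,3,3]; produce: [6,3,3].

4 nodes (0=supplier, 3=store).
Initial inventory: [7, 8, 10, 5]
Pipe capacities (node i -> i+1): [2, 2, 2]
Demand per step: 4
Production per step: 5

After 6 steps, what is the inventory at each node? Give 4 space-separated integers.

Step 1: demand=4,sold=4 ship[2->3]=2 ship[1->2]=2 ship[0->1]=2 prod=5 -> inv=[10 8 10 3]
Step 2: demand=4,sold=3 ship[2->3]=2 ship[1->2]=2 ship[0->1]=2 prod=5 -> inv=[13 8 10 2]
Step 3: demand=4,sold=2 ship[2->3]=2 ship[1->2]=2 ship[0->1]=2 prod=5 -> inv=[16 8 10 2]
Step 4: demand=4,sold=2 ship[2->3]=2 ship[1->2]=2 ship[0->1]=2 prod=5 -> inv=[19 8 10 2]
Step 5: demand=4,sold=2 ship[2->3]=2 ship[1->2]=2 ship[0->1]=2 prod=5 -> inv=[22 8 10 2]
Step 6: demand=4,sold=2 ship[2->3]=2 ship[1->2]=2 ship[0->1]=2 prod=5 -> inv=[25 8 10 2]

25 8 10 2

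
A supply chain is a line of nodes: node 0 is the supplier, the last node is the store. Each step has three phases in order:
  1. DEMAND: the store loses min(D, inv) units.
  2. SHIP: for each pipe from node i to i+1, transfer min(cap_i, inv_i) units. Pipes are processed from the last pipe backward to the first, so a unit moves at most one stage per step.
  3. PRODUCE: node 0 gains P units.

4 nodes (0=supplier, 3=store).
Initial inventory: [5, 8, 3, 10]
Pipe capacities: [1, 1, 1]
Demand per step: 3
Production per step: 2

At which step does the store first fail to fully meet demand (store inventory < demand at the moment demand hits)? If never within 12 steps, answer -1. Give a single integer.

Step 1: demand=3,sold=3 ship[2->3]=1 ship[1->2]=1 ship[0->1]=1 prod=2 -> [6 8 3 8]
Step 2: demand=3,sold=3 ship[2->3]=1 ship[1->2]=1 ship[0->1]=1 prod=2 -> [7 8 3 6]
Step 3: demand=3,sold=3 ship[2->3]=1 ship[1->2]=1 ship[0->1]=1 prod=2 -> [8 8 3 4]
Step 4: demand=3,sold=3 ship[2->3]=1 ship[1->2]=1 ship[0->1]=1 prod=2 -> [9 8 3 2]
Step 5: demand=3,sold=2 ship[2->3]=1 ship[1->2]=1 ship[0->1]=1 prod=2 -> [10 8 3 1]
Step 6: demand=3,sold=1 ship[2->3]=1 ship[1->2]=1 ship[0->1]=1 prod=2 -> [11 8 3 1]
Step 7: demand=3,sold=1 ship[2->3]=1 ship[1->2]=1 ship[0->1]=1 prod=2 -> [12 8 3 1]
Step 8: demand=3,sold=1 ship[2->3]=1 ship[1->2]=1 ship[0->1]=1 prod=2 -> [13 8 3 1]
Step 9: demand=3,sold=1 ship[2->3]=1 ship[1->2]=1 ship[0->1]=1 prod=2 -> [14 8 3 1]
Step 10: demand=3,sold=1 ship[2->3]=1 ship[1->2]=1 ship[0->1]=1 prod=2 -> [15 8 3 1]
Step 11: demand=3,sold=1 ship[2->3]=1 ship[1->2]=1 ship[0->1]=1 prod=2 -> [16 8 3 1]
Step 12: demand=3,sold=1 ship[2->3]=1 ship[1->2]=1 ship[0->1]=1 prod=2 -> [17 8 3 1]
First stockout at step 5

5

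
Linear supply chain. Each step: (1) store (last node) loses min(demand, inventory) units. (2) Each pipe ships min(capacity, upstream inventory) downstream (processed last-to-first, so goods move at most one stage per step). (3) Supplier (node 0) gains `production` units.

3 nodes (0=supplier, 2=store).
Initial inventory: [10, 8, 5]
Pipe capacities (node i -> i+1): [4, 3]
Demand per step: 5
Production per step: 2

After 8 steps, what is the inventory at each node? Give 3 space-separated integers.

Step 1: demand=5,sold=5 ship[1->2]=3 ship[0->1]=4 prod=2 -> inv=[8 9 3]
Step 2: demand=5,sold=3 ship[1->2]=3 ship[0->1]=4 prod=2 -> inv=[6 10 3]
Step 3: demand=5,sold=3 ship[1->2]=3 ship[0->1]=4 prod=2 -> inv=[4 11 3]
Step 4: demand=5,sold=3 ship[1->2]=3 ship[0->1]=4 prod=2 -> inv=[2 12 3]
Step 5: demand=5,sold=3 ship[1->2]=3 ship[0->1]=2 prod=2 -> inv=[2 11 3]
Step 6: demand=5,sold=3 ship[1->2]=3 ship[0->1]=2 prod=2 -> inv=[2 10 3]
Step 7: demand=5,sold=3 ship[1->2]=3 ship[0->1]=2 prod=2 -> inv=[2 9 3]
Step 8: demand=5,sold=3 ship[1->2]=3 ship[0->1]=2 prod=2 -> inv=[2 8 3]

2 8 3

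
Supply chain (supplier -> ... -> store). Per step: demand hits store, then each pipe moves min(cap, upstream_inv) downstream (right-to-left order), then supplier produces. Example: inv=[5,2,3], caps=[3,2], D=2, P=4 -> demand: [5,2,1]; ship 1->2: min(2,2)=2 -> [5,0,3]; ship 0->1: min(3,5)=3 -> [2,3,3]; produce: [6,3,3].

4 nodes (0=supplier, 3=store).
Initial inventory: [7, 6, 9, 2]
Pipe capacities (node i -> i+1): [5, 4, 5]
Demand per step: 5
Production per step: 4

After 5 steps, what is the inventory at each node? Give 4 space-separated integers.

Step 1: demand=5,sold=2 ship[2->3]=5 ship[1->2]=4 ship[0->1]=5 prod=4 -> inv=[6 7 8 5]
Step 2: demand=5,sold=5 ship[2->3]=5 ship[1->2]=4 ship[0->1]=5 prod=4 -> inv=[5 8 7 5]
Step 3: demand=5,sold=5 ship[2->3]=5 ship[1->2]=4 ship[0->1]=5 prod=4 -> inv=[4 9 6 5]
Step 4: demand=5,sold=5 ship[2->3]=5 ship[1->2]=4 ship[0->1]=4 prod=4 -> inv=[4 9 5 5]
Step 5: demand=5,sold=5 ship[2->3]=5 ship[1->2]=4 ship[0->1]=4 prod=4 -> inv=[4 9 4 5]

4 9 4 5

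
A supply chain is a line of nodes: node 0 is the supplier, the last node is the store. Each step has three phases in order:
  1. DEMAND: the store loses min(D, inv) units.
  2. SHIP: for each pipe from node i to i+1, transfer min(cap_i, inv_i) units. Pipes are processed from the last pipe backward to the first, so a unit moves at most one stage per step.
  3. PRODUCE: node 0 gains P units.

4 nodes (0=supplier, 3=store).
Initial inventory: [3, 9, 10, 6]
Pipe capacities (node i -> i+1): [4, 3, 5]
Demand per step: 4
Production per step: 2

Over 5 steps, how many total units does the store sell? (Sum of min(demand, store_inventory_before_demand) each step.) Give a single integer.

Answer: 20

Derivation:
Step 1: sold=4 (running total=4) -> [2 9 8 7]
Step 2: sold=4 (running total=8) -> [2 8 6 8]
Step 3: sold=4 (running total=12) -> [2 7 4 9]
Step 4: sold=4 (running total=16) -> [2 6 3 9]
Step 5: sold=4 (running total=20) -> [2 5 3 8]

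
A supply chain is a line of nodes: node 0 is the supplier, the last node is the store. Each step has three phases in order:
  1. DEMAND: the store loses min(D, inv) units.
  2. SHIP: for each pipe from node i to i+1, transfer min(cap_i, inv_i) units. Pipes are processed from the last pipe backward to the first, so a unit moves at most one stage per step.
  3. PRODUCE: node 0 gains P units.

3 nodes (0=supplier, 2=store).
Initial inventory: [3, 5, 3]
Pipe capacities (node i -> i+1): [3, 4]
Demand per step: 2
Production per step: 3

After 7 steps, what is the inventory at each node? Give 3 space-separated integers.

Step 1: demand=2,sold=2 ship[1->2]=4 ship[0->1]=3 prod=3 -> inv=[3 4 5]
Step 2: demand=2,sold=2 ship[1->2]=4 ship[0->1]=3 prod=3 -> inv=[3 3 7]
Step 3: demand=2,sold=2 ship[1->2]=3 ship[0->1]=3 prod=3 -> inv=[3 3 8]
Step 4: demand=2,sold=2 ship[1->2]=3 ship[0->1]=3 prod=3 -> inv=[3 3 9]
Step 5: demand=2,sold=2 ship[1->2]=3 ship[0->1]=3 prod=3 -> inv=[3 3 10]
Step 6: demand=2,sold=2 ship[1->2]=3 ship[0->1]=3 prod=3 -> inv=[3 3 11]
Step 7: demand=2,sold=2 ship[1->2]=3 ship[0->1]=3 prod=3 -> inv=[3 3 12]

3 3 12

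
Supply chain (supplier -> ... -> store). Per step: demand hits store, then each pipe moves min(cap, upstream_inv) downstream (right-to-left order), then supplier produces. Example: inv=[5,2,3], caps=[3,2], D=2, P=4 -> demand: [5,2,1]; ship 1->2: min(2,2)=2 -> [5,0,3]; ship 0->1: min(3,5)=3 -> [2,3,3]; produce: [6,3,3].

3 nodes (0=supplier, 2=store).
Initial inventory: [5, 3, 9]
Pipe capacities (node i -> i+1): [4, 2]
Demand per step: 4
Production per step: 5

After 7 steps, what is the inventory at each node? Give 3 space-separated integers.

Step 1: demand=4,sold=4 ship[1->2]=2 ship[0->1]=4 prod=5 -> inv=[6 5 7]
Step 2: demand=4,sold=4 ship[1->2]=2 ship[0->1]=4 prod=5 -> inv=[7 7 5]
Step 3: demand=4,sold=4 ship[1->2]=2 ship[0->1]=4 prod=5 -> inv=[8 9 3]
Step 4: demand=4,sold=3 ship[1->2]=2 ship[0->1]=4 prod=5 -> inv=[9 11 2]
Step 5: demand=4,sold=2 ship[1->2]=2 ship[0->1]=4 prod=5 -> inv=[10 13 2]
Step 6: demand=4,sold=2 ship[1->2]=2 ship[0->1]=4 prod=5 -> inv=[11 15 2]
Step 7: demand=4,sold=2 ship[1->2]=2 ship[0->1]=4 prod=5 -> inv=[12 17 2]

12 17 2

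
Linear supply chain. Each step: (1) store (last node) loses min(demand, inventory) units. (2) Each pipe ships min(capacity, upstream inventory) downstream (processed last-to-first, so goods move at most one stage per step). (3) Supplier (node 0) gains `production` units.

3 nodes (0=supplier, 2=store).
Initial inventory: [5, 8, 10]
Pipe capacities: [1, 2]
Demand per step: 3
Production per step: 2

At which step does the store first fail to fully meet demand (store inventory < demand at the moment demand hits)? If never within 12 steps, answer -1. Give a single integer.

Step 1: demand=3,sold=3 ship[1->2]=2 ship[0->1]=1 prod=2 -> [6 7 9]
Step 2: demand=3,sold=3 ship[1->2]=2 ship[0->1]=1 prod=2 -> [7 6 8]
Step 3: demand=3,sold=3 ship[1->2]=2 ship[0->1]=1 prod=2 -> [8 5 7]
Step 4: demand=3,sold=3 ship[1->2]=2 ship[0->1]=1 prod=2 -> [9 4 6]
Step 5: demand=3,sold=3 ship[1->2]=2 ship[0->1]=1 prod=2 -> [10 3 5]
Step 6: demand=3,sold=3 ship[1->2]=2 ship[0->1]=1 prod=2 -> [11 2 4]
Step 7: demand=3,sold=3 ship[1->2]=2 ship[0->1]=1 prod=2 -> [12 1 3]
Step 8: demand=3,sold=3 ship[1->2]=1 ship[0->1]=1 prod=2 -> [13 1 1]
Step 9: demand=3,sold=1 ship[1->2]=1 ship[0->1]=1 prod=2 -> [14 1 1]
Step 10: demand=3,sold=1 ship[1->2]=1 ship[0->1]=1 prod=2 -> [15 1 1]
Step 11: demand=3,sold=1 ship[1->2]=1 ship[0->1]=1 prod=2 -> [16 1 1]
Step 12: demand=3,sold=1 ship[1->2]=1 ship[0->1]=1 prod=2 -> [17 1 1]
First stockout at step 9

9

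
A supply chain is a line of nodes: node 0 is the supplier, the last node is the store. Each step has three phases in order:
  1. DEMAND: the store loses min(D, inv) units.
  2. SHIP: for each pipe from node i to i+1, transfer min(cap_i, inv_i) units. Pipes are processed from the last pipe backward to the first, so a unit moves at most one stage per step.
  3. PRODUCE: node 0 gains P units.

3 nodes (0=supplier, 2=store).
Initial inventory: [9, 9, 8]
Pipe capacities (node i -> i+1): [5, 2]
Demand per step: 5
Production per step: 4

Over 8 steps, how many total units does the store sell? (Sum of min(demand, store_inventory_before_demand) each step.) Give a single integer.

Answer: 22

Derivation:
Step 1: sold=5 (running total=5) -> [8 12 5]
Step 2: sold=5 (running total=10) -> [7 15 2]
Step 3: sold=2 (running total=12) -> [6 18 2]
Step 4: sold=2 (running total=14) -> [5 21 2]
Step 5: sold=2 (running total=16) -> [4 24 2]
Step 6: sold=2 (running total=18) -> [4 26 2]
Step 7: sold=2 (running total=20) -> [4 28 2]
Step 8: sold=2 (running total=22) -> [4 30 2]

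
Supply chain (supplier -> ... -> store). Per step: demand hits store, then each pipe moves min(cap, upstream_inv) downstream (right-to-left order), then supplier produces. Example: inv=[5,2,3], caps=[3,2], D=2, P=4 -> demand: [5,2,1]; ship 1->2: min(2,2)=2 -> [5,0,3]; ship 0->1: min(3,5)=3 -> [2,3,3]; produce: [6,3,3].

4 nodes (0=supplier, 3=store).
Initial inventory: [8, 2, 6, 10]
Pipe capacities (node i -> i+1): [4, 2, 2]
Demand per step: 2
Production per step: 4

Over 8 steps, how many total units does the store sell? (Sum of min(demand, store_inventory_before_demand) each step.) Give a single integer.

Answer: 16

Derivation:
Step 1: sold=2 (running total=2) -> [8 4 6 10]
Step 2: sold=2 (running total=4) -> [8 6 6 10]
Step 3: sold=2 (running total=6) -> [8 8 6 10]
Step 4: sold=2 (running total=8) -> [8 10 6 10]
Step 5: sold=2 (running total=10) -> [8 12 6 10]
Step 6: sold=2 (running total=12) -> [8 14 6 10]
Step 7: sold=2 (running total=14) -> [8 16 6 10]
Step 8: sold=2 (running total=16) -> [8 18 6 10]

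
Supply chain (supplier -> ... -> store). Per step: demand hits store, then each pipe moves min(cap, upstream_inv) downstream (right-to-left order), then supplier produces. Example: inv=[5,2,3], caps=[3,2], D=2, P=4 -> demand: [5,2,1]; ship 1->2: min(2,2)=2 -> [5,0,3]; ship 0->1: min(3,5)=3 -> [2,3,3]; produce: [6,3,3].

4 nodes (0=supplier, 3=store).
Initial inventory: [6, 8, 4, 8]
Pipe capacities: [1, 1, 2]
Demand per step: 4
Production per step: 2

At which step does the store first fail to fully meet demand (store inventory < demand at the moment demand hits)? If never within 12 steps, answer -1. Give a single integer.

Step 1: demand=4,sold=4 ship[2->3]=2 ship[1->2]=1 ship[0->1]=1 prod=2 -> [7 8 3 6]
Step 2: demand=4,sold=4 ship[2->3]=2 ship[1->2]=1 ship[0->1]=1 prod=2 -> [8 8 2 4]
Step 3: demand=4,sold=4 ship[2->3]=2 ship[1->2]=1 ship[0->1]=1 prod=2 -> [9 8 1 2]
Step 4: demand=4,sold=2 ship[2->3]=1 ship[1->2]=1 ship[0->1]=1 prod=2 -> [10 8 1 1]
Step 5: demand=4,sold=1 ship[2->3]=1 ship[1->2]=1 ship[0->1]=1 prod=2 -> [11 8 1 1]
Step 6: demand=4,sold=1 ship[2->3]=1 ship[1->2]=1 ship[0->1]=1 prod=2 -> [12 8 1 1]
Step 7: demand=4,sold=1 ship[2->3]=1 ship[1->2]=1 ship[0->1]=1 prod=2 -> [13 8 1 1]
Step 8: demand=4,sold=1 ship[2->3]=1 ship[1->2]=1 ship[0->1]=1 prod=2 -> [14 8 1 1]
Step 9: demand=4,sold=1 ship[2->3]=1 ship[1->2]=1 ship[0->1]=1 prod=2 -> [15 8 1 1]
Step 10: demand=4,sold=1 ship[2->3]=1 ship[1->2]=1 ship[0->1]=1 prod=2 -> [16 8 1 1]
Step 11: demand=4,sold=1 ship[2->3]=1 ship[1->2]=1 ship[0->1]=1 prod=2 -> [17 8 1 1]
Step 12: demand=4,sold=1 ship[2->3]=1 ship[1->2]=1 ship[0->1]=1 prod=2 -> [18 8 1 1]
First stockout at step 4

4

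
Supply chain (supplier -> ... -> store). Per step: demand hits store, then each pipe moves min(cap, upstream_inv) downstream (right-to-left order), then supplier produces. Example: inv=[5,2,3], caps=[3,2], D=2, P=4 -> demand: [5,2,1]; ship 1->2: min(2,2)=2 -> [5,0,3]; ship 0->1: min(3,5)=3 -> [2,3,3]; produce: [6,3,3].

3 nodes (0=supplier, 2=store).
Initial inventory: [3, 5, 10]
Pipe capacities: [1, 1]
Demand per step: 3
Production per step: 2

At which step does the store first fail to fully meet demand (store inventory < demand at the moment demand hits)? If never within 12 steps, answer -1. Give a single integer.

Step 1: demand=3,sold=3 ship[1->2]=1 ship[0->1]=1 prod=2 -> [4 5 8]
Step 2: demand=3,sold=3 ship[1->2]=1 ship[0->1]=1 prod=2 -> [5 5 6]
Step 3: demand=3,sold=3 ship[1->2]=1 ship[0->1]=1 prod=2 -> [6 5 4]
Step 4: demand=3,sold=3 ship[1->2]=1 ship[0->1]=1 prod=2 -> [7 5 2]
Step 5: demand=3,sold=2 ship[1->2]=1 ship[0->1]=1 prod=2 -> [8 5 1]
Step 6: demand=3,sold=1 ship[1->2]=1 ship[0->1]=1 prod=2 -> [9 5 1]
Step 7: demand=3,sold=1 ship[1->2]=1 ship[0->1]=1 prod=2 -> [10 5 1]
Step 8: demand=3,sold=1 ship[1->2]=1 ship[0->1]=1 prod=2 -> [11 5 1]
Step 9: demand=3,sold=1 ship[1->2]=1 ship[0->1]=1 prod=2 -> [12 5 1]
Step 10: demand=3,sold=1 ship[1->2]=1 ship[0->1]=1 prod=2 -> [13 5 1]
Step 11: demand=3,sold=1 ship[1->2]=1 ship[0->1]=1 prod=2 -> [14 5 1]
Step 12: demand=3,sold=1 ship[1->2]=1 ship[0->1]=1 prod=2 -> [15 5 1]
First stockout at step 5

5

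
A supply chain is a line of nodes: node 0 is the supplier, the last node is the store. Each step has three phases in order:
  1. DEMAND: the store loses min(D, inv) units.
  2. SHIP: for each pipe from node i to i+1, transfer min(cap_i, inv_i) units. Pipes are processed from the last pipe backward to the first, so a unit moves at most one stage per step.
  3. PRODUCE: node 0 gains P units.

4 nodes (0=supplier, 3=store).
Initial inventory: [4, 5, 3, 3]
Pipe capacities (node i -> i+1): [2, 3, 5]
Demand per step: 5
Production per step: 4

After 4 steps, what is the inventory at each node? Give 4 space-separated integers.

Step 1: demand=5,sold=3 ship[2->3]=3 ship[1->2]=3 ship[0->1]=2 prod=4 -> inv=[6 4 3 3]
Step 2: demand=5,sold=3 ship[2->3]=3 ship[1->2]=3 ship[0->1]=2 prod=4 -> inv=[8 3 3 3]
Step 3: demand=5,sold=3 ship[2->3]=3 ship[1->2]=3 ship[0->1]=2 prod=4 -> inv=[10 2 3 3]
Step 4: demand=5,sold=3 ship[2->3]=3 ship[1->2]=2 ship[0->1]=2 prod=4 -> inv=[12 2 2 3]

12 2 2 3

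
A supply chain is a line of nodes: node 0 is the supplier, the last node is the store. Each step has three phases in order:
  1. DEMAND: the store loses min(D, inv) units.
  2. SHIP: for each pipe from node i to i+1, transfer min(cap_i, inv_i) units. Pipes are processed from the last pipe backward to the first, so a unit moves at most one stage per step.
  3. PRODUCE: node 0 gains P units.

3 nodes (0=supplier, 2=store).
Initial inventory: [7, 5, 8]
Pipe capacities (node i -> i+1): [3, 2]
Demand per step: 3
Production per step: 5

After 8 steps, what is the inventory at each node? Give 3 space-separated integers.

Step 1: demand=3,sold=3 ship[1->2]=2 ship[0->1]=3 prod=5 -> inv=[9 6 7]
Step 2: demand=3,sold=3 ship[1->2]=2 ship[0->1]=3 prod=5 -> inv=[11 7 6]
Step 3: demand=3,sold=3 ship[1->2]=2 ship[0->1]=3 prod=5 -> inv=[13 8 5]
Step 4: demand=3,sold=3 ship[1->2]=2 ship[0->1]=3 prod=5 -> inv=[15 9 4]
Step 5: demand=3,sold=3 ship[1->2]=2 ship[0->1]=3 prod=5 -> inv=[17 10 3]
Step 6: demand=3,sold=3 ship[1->2]=2 ship[0->1]=3 prod=5 -> inv=[19 11 2]
Step 7: demand=3,sold=2 ship[1->2]=2 ship[0->1]=3 prod=5 -> inv=[21 12 2]
Step 8: demand=3,sold=2 ship[1->2]=2 ship[0->1]=3 prod=5 -> inv=[23 13 2]

23 13 2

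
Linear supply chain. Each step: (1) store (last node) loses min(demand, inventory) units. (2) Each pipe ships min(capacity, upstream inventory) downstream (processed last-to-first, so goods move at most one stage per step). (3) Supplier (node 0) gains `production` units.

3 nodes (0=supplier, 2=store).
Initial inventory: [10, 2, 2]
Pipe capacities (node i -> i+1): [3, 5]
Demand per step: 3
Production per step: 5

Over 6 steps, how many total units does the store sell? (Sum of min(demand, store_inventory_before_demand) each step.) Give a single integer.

Answer: 16

Derivation:
Step 1: sold=2 (running total=2) -> [12 3 2]
Step 2: sold=2 (running total=4) -> [14 3 3]
Step 3: sold=3 (running total=7) -> [16 3 3]
Step 4: sold=3 (running total=10) -> [18 3 3]
Step 5: sold=3 (running total=13) -> [20 3 3]
Step 6: sold=3 (running total=16) -> [22 3 3]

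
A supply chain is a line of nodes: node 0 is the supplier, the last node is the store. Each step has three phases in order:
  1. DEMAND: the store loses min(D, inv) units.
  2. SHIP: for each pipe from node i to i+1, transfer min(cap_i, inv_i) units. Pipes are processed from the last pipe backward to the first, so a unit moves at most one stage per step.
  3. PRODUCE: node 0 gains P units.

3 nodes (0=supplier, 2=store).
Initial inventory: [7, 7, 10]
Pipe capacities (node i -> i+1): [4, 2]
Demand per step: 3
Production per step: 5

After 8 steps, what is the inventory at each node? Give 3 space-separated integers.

Step 1: demand=3,sold=3 ship[1->2]=2 ship[0->1]=4 prod=5 -> inv=[8 9 9]
Step 2: demand=3,sold=3 ship[1->2]=2 ship[0->1]=4 prod=5 -> inv=[9 11 8]
Step 3: demand=3,sold=3 ship[1->2]=2 ship[0->1]=4 prod=5 -> inv=[10 13 7]
Step 4: demand=3,sold=3 ship[1->2]=2 ship[0->1]=4 prod=5 -> inv=[11 15 6]
Step 5: demand=3,sold=3 ship[1->2]=2 ship[0->1]=4 prod=5 -> inv=[12 17 5]
Step 6: demand=3,sold=3 ship[1->2]=2 ship[0->1]=4 prod=5 -> inv=[13 19 4]
Step 7: demand=3,sold=3 ship[1->2]=2 ship[0->1]=4 prod=5 -> inv=[14 21 3]
Step 8: demand=3,sold=3 ship[1->2]=2 ship[0->1]=4 prod=5 -> inv=[15 23 2]

15 23 2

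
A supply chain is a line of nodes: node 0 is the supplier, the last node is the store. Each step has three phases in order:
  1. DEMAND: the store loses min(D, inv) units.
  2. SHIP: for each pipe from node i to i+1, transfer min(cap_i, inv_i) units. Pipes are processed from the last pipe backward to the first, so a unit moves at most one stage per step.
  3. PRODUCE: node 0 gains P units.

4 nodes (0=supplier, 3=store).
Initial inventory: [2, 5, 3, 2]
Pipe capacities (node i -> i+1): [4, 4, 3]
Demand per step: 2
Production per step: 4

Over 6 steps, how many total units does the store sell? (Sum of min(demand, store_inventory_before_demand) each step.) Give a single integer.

Step 1: sold=2 (running total=2) -> [4 3 4 3]
Step 2: sold=2 (running total=4) -> [4 4 4 4]
Step 3: sold=2 (running total=6) -> [4 4 5 5]
Step 4: sold=2 (running total=8) -> [4 4 6 6]
Step 5: sold=2 (running total=10) -> [4 4 7 7]
Step 6: sold=2 (running total=12) -> [4 4 8 8]

Answer: 12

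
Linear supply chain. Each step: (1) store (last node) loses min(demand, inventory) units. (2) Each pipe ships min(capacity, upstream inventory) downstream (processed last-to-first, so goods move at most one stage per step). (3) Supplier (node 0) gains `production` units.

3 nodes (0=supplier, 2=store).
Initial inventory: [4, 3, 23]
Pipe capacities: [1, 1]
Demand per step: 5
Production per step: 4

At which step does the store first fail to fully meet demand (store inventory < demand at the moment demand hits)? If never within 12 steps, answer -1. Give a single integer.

Step 1: demand=5,sold=5 ship[1->2]=1 ship[0->1]=1 prod=4 -> [7 3 19]
Step 2: demand=5,sold=5 ship[1->2]=1 ship[0->1]=1 prod=4 -> [10 3 15]
Step 3: demand=5,sold=5 ship[1->2]=1 ship[0->1]=1 prod=4 -> [13 3 11]
Step 4: demand=5,sold=5 ship[1->2]=1 ship[0->1]=1 prod=4 -> [16 3 7]
Step 5: demand=5,sold=5 ship[1->2]=1 ship[0->1]=1 prod=4 -> [19 3 3]
Step 6: demand=5,sold=3 ship[1->2]=1 ship[0->1]=1 prod=4 -> [22 3 1]
Step 7: demand=5,sold=1 ship[1->2]=1 ship[0->1]=1 prod=4 -> [25 3 1]
Step 8: demand=5,sold=1 ship[1->2]=1 ship[0->1]=1 prod=4 -> [28 3 1]
Step 9: demand=5,sold=1 ship[1->2]=1 ship[0->1]=1 prod=4 -> [31 3 1]
Step 10: demand=5,sold=1 ship[1->2]=1 ship[0->1]=1 prod=4 -> [34 3 1]
Step 11: demand=5,sold=1 ship[1->2]=1 ship[0->1]=1 prod=4 -> [37 3 1]
Step 12: demand=5,sold=1 ship[1->2]=1 ship[0->1]=1 prod=4 -> [40 3 1]
First stockout at step 6

6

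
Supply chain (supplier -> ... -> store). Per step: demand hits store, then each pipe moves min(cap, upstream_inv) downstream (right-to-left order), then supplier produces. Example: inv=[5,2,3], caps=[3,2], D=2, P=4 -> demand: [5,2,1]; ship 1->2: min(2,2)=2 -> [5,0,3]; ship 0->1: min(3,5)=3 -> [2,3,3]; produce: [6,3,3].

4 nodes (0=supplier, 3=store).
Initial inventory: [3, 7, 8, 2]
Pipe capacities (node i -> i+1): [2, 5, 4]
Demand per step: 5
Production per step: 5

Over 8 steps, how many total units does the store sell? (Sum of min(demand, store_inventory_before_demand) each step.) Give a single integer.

Answer: 27

Derivation:
Step 1: sold=2 (running total=2) -> [6 4 9 4]
Step 2: sold=4 (running total=6) -> [9 2 9 4]
Step 3: sold=4 (running total=10) -> [12 2 7 4]
Step 4: sold=4 (running total=14) -> [15 2 5 4]
Step 5: sold=4 (running total=18) -> [18 2 3 4]
Step 6: sold=4 (running total=22) -> [21 2 2 3]
Step 7: sold=3 (running total=25) -> [24 2 2 2]
Step 8: sold=2 (running total=27) -> [27 2 2 2]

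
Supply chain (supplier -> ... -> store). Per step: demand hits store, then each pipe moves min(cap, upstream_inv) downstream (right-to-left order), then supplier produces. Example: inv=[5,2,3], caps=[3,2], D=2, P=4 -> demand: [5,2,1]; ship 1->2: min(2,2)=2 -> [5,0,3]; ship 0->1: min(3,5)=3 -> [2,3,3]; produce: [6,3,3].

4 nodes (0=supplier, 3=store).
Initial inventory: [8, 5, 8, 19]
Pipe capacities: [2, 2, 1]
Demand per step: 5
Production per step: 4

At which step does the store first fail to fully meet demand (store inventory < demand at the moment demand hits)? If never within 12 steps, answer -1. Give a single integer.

Step 1: demand=5,sold=5 ship[2->3]=1 ship[1->2]=2 ship[0->1]=2 prod=4 -> [10 5 9 15]
Step 2: demand=5,sold=5 ship[2->3]=1 ship[1->2]=2 ship[0->1]=2 prod=4 -> [12 5 10 11]
Step 3: demand=5,sold=5 ship[2->3]=1 ship[1->2]=2 ship[0->1]=2 prod=4 -> [14 5 11 7]
Step 4: demand=5,sold=5 ship[2->3]=1 ship[1->2]=2 ship[0->1]=2 prod=4 -> [16 5 12 3]
Step 5: demand=5,sold=3 ship[2->3]=1 ship[1->2]=2 ship[0->1]=2 prod=4 -> [18 5 13 1]
Step 6: demand=5,sold=1 ship[2->3]=1 ship[1->2]=2 ship[0->1]=2 prod=4 -> [20 5 14 1]
Step 7: demand=5,sold=1 ship[2->3]=1 ship[1->2]=2 ship[0->1]=2 prod=4 -> [22 5 15 1]
Step 8: demand=5,sold=1 ship[2->3]=1 ship[1->2]=2 ship[0->1]=2 prod=4 -> [24 5 16 1]
Step 9: demand=5,sold=1 ship[2->3]=1 ship[1->2]=2 ship[0->1]=2 prod=4 -> [26 5 17 1]
Step 10: demand=5,sold=1 ship[2->3]=1 ship[1->2]=2 ship[0->1]=2 prod=4 -> [28 5 18 1]
Step 11: demand=5,sold=1 ship[2->3]=1 ship[1->2]=2 ship[0->1]=2 prod=4 -> [30 5 19 1]
Step 12: demand=5,sold=1 ship[2->3]=1 ship[1->2]=2 ship[0->1]=2 prod=4 -> [32 5 20 1]
First stockout at step 5

5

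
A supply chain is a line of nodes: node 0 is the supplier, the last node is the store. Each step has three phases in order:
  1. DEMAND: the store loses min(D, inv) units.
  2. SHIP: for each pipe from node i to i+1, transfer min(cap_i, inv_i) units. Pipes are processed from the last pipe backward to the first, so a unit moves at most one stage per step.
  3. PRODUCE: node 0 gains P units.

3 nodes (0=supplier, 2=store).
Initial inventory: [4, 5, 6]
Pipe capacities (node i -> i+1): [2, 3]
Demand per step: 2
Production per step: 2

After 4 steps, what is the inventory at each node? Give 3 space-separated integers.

Step 1: demand=2,sold=2 ship[1->2]=3 ship[0->1]=2 prod=2 -> inv=[4 4 7]
Step 2: demand=2,sold=2 ship[1->2]=3 ship[0->1]=2 prod=2 -> inv=[4 3 8]
Step 3: demand=2,sold=2 ship[1->2]=3 ship[0->1]=2 prod=2 -> inv=[4 2 9]
Step 4: demand=2,sold=2 ship[1->2]=2 ship[0->1]=2 prod=2 -> inv=[4 2 9]

4 2 9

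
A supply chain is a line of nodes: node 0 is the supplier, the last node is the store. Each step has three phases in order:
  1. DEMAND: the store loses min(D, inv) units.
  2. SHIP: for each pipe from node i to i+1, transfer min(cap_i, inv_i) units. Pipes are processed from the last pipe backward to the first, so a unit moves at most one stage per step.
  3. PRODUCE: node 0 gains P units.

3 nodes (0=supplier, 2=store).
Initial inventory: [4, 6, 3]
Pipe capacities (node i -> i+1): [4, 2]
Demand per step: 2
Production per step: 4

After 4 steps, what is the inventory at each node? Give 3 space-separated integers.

Step 1: demand=2,sold=2 ship[1->2]=2 ship[0->1]=4 prod=4 -> inv=[4 8 3]
Step 2: demand=2,sold=2 ship[1->2]=2 ship[0->1]=4 prod=4 -> inv=[4 10 3]
Step 3: demand=2,sold=2 ship[1->2]=2 ship[0->1]=4 prod=4 -> inv=[4 12 3]
Step 4: demand=2,sold=2 ship[1->2]=2 ship[0->1]=4 prod=4 -> inv=[4 14 3]

4 14 3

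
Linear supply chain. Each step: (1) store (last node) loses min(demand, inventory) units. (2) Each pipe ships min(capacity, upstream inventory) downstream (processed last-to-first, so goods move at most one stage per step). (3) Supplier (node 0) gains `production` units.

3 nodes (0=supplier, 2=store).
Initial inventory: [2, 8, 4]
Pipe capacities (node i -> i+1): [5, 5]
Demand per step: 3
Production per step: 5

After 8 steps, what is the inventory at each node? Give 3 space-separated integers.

Step 1: demand=3,sold=3 ship[1->2]=5 ship[0->1]=2 prod=5 -> inv=[5 5 6]
Step 2: demand=3,sold=3 ship[1->2]=5 ship[0->1]=5 prod=5 -> inv=[5 5 8]
Step 3: demand=3,sold=3 ship[1->2]=5 ship[0->1]=5 prod=5 -> inv=[5 5 10]
Step 4: demand=3,sold=3 ship[1->2]=5 ship[0->1]=5 prod=5 -> inv=[5 5 12]
Step 5: demand=3,sold=3 ship[1->2]=5 ship[0->1]=5 prod=5 -> inv=[5 5 14]
Step 6: demand=3,sold=3 ship[1->2]=5 ship[0->1]=5 prod=5 -> inv=[5 5 16]
Step 7: demand=3,sold=3 ship[1->2]=5 ship[0->1]=5 prod=5 -> inv=[5 5 18]
Step 8: demand=3,sold=3 ship[1->2]=5 ship[0->1]=5 prod=5 -> inv=[5 5 20]

5 5 20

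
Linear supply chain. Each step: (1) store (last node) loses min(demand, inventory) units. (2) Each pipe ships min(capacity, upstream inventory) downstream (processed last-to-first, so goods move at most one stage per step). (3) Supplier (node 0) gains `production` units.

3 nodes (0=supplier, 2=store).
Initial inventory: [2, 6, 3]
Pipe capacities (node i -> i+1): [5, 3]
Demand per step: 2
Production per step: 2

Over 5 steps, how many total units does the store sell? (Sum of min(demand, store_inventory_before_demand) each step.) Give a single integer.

Step 1: sold=2 (running total=2) -> [2 5 4]
Step 2: sold=2 (running total=4) -> [2 4 5]
Step 3: sold=2 (running total=6) -> [2 3 6]
Step 4: sold=2 (running total=8) -> [2 2 7]
Step 5: sold=2 (running total=10) -> [2 2 7]

Answer: 10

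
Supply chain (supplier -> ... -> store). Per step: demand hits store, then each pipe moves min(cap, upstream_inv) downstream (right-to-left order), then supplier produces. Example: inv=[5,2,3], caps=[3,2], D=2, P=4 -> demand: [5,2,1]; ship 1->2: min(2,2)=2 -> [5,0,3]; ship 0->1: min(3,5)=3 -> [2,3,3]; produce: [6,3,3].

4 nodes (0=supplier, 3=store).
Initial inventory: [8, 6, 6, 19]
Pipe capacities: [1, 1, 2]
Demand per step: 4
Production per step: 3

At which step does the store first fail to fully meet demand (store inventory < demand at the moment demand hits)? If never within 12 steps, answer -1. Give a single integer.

Step 1: demand=4,sold=4 ship[2->3]=2 ship[1->2]=1 ship[0->1]=1 prod=3 -> [10 6 5 17]
Step 2: demand=4,sold=4 ship[2->3]=2 ship[1->2]=1 ship[0->1]=1 prod=3 -> [12 6 4 15]
Step 3: demand=4,sold=4 ship[2->3]=2 ship[1->2]=1 ship[0->1]=1 prod=3 -> [14 6 3 13]
Step 4: demand=4,sold=4 ship[2->3]=2 ship[1->2]=1 ship[0->1]=1 prod=3 -> [16 6 2 11]
Step 5: demand=4,sold=4 ship[2->3]=2 ship[1->2]=1 ship[0->1]=1 prod=3 -> [18 6 1 9]
Step 6: demand=4,sold=4 ship[2->3]=1 ship[1->2]=1 ship[0->1]=1 prod=3 -> [20 6 1 6]
Step 7: demand=4,sold=4 ship[2->3]=1 ship[1->2]=1 ship[0->1]=1 prod=3 -> [22 6 1 3]
Step 8: demand=4,sold=3 ship[2->3]=1 ship[1->2]=1 ship[0->1]=1 prod=3 -> [24 6 1 1]
Step 9: demand=4,sold=1 ship[2->3]=1 ship[1->2]=1 ship[0->1]=1 prod=3 -> [26 6 1 1]
Step 10: demand=4,sold=1 ship[2->3]=1 ship[1->2]=1 ship[0->1]=1 prod=3 -> [28 6 1 1]
Step 11: demand=4,sold=1 ship[2->3]=1 ship[1->2]=1 ship[0->1]=1 prod=3 -> [30 6 1 1]
Step 12: demand=4,sold=1 ship[2->3]=1 ship[1->2]=1 ship[0->1]=1 prod=3 -> [32 6 1 1]
First stockout at step 8

8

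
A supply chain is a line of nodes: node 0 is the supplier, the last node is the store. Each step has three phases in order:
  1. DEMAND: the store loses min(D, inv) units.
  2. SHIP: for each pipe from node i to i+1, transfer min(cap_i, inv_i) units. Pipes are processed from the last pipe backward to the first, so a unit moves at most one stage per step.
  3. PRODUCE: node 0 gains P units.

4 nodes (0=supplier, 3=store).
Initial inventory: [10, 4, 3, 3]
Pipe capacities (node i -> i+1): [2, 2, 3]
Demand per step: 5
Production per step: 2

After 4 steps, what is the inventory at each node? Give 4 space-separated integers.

Step 1: demand=5,sold=3 ship[2->3]=3 ship[1->2]=2 ship[0->1]=2 prod=2 -> inv=[10 4 2 3]
Step 2: demand=5,sold=3 ship[2->3]=2 ship[1->2]=2 ship[0->1]=2 prod=2 -> inv=[10 4 2 2]
Step 3: demand=5,sold=2 ship[2->3]=2 ship[1->2]=2 ship[0->1]=2 prod=2 -> inv=[10 4 2 2]
Step 4: demand=5,sold=2 ship[2->3]=2 ship[1->2]=2 ship[0->1]=2 prod=2 -> inv=[10 4 2 2]

10 4 2 2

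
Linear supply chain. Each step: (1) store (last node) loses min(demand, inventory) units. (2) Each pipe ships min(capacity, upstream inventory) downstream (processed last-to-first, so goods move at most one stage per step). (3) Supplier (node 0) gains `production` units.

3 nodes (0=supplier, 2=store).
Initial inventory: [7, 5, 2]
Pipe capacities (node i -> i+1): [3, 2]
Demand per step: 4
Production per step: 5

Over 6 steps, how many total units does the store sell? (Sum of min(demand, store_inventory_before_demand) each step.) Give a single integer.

Answer: 12

Derivation:
Step 1: sold=2 (running total=2) -> [9 6 2]
Step 2: sold=2 (running total=4) -> [11 7 2]
Step 3: sold=2 (running total=6) -> [13 8 2]
Step 4: sold=2 (running total=8) -> [15 9 2]
Step 5: sold=2 (running total=10) -> [17 10 2]
Step 6: sold=2 (running total=12) -> [19 11 2]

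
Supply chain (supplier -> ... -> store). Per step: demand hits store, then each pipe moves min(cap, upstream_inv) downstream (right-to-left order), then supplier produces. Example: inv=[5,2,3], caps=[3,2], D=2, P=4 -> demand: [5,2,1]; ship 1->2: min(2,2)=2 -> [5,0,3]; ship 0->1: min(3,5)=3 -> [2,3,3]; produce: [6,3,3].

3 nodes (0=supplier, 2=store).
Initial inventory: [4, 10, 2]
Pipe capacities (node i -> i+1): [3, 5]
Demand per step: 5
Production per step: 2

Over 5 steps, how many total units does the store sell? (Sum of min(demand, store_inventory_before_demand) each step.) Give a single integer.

Answer: 20

Derivation:
Step 1: sold=2 (running total=2) -> [3 8 5]
Step 2: sold=5 (running total=7) -> [2 6 5]
Step 3: sold=5 (running total=12) -> [2 3 5]
Step 4: sold=5 (running total=17) -> [2 2 3]
Step 5: sold=3 (running total=20) -> [2 2 2]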